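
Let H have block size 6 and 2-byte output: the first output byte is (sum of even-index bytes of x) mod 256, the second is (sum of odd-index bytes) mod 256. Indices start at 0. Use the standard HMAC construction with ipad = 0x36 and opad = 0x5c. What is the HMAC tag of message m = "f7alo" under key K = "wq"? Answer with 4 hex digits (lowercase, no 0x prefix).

c63b

Key "wq" = 77 71 is 2 bytes ≤ B = 6; zero-pad to 6 bytes: K' = 77 71 00 00 00 00.
K' ⊕ ipad = 41 47 36 36 36 36.  K' ⊕ opad = 2b 2d 5c 5c 5c 5c.
Inner input = (K'⊕ipad) ∥ m = 41 47 36 36 36 36 ∥ 66 37 61 6c 6f.
Inner hash: even-index sum = 483 mod 256 = 227; odd-index sum = 342 mod 256 = 86 → e3 56.
Outer input = (K'⊕opad) ∥ inner = 2b 2d 5c 5c 5c 5c ∥ e3 56.
Outer hash (tag): even-index sum = 454 mod 256 = 198; odd-index sum = 315 mod 256 = 59 → c6 3b.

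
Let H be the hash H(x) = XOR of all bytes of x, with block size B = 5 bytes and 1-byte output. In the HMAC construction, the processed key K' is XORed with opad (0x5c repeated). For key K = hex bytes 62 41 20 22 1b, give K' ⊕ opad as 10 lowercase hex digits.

3e1d7c7e47

Key hex bytes 62 41 20 22 1b is exactly B = 5 bytes: K' = 62 41 20 22 1b.
XOR each byte with 0x5c: 62⊕5c=3e, 41⊕5c=1d, 20⊕5c=7c, 22⊕5c=7e, 1b⊕5c=47.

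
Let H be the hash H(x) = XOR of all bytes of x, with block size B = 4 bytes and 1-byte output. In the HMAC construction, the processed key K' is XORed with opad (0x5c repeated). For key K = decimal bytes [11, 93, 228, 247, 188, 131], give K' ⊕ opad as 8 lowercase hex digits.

265c5c5c

Key decimal bytes [11, 93, 228, 247, 188, 131] = 0b 5d e4 f7 bc 83 is 6 bytes > B = 4, so hash it first: H(key) = 7a, then zero-pad to 4 bytes: K' = 7a 00 00 00.
XOR each byte with 0x5c: 7a⊕5c=26, 00⊕5c=5c, 00⊕5c=5c, 00⊕5c=5c.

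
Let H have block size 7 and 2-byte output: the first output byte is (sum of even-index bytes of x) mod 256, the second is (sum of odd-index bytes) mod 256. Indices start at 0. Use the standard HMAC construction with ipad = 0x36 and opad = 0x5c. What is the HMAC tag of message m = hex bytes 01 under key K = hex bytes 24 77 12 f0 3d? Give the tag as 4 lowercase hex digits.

c1aa

Key hex bytes 24 77 12 f0 3d is 5 bytes ≤ B = 7; zero-pad to 7 bytes: K' = 24 77 12 f0 3d 00 00.
K' ⊕ ipad = 12 41 24 c6 0b 36 36.  K' ⊕ opad = 78 2b 4e ac 61 5c 5c.
Inner input = (K'⊕ipad) ∥ m = 12 41 24 c6 0b 36 36 ∥ 01.
Inner hash: even-index sum = 119 mod 256 = 119; odd-index sum = 318 mod 256 = 62 → 77 3e.
Outer input = (K'⊕opad) ∥ inner = 78 2b 4e ac 61 5c 5c ∥ 77 3e.
Outer hash (tag): even-index sum = 449 mod 256 = 193; odd-index sum = 426 mod 256 = 170 → c1 aa.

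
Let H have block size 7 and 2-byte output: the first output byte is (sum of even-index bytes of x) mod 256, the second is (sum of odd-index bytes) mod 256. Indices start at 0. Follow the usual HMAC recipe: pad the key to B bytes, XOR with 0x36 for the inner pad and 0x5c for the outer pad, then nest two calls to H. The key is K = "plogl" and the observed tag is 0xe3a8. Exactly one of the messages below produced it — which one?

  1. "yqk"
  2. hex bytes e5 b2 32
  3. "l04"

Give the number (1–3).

Key "plogl" = 70 6c 6f 67 6c is 5 bytes ≤ B = 7; zero-pad to 7 bytes: K' = 70 6c 6f 67 6c 00 00.
K' ⊕ ipad = 46 5a 59 51 5a 36 36; K' ⊕ opad = 2c 30 33 3b 30 5c 5c.
m1: inner = H(46 5a 59 51 5a 36 36 79 71 6b) = a0 c5; tag = H(2c 30 33 3b 30 5c 5c a0 c5) = b067
m2: inner = H(46 5a 59 51 5a 36 36 e5 b2 32) = e1 f8; tag = H(2c 30 33 3b 30 5c 5c e1 f8) = e3a8 ← matches
m3: inner = H(46 5a 59 51 5a 36 36 6c 30 34) = 5f 81; tag = H(2c 30 33 3b 30 5c 5c 5f 81) = 6c26

2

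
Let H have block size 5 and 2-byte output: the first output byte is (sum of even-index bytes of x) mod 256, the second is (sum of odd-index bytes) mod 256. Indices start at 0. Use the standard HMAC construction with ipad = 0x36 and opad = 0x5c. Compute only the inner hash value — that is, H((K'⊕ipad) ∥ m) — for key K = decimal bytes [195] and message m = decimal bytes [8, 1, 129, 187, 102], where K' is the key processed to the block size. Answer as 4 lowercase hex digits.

1d5b

Key decimal bytes [195] = c3 is 1 byte ≤ B = 5; zero-pad to 5 bytes: K' = c3 00 00 00 00.
K' ⊕ ipad = f5 36 36 36 36.
Inner input = f5 36 36 36 36 ∥ 08 01 81 bb 66.
Inner hash: even-index sum = 541 mod 256 = 29; odd-index sum = 347 mod 256 = 91 → 1d 5b.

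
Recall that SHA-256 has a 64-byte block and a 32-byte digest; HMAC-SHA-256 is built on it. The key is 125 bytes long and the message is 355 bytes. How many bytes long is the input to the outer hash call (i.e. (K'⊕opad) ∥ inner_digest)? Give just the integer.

96

Key is 125 > 64 bytes, so it is hashed to 32 bytes then zero-padded to 64: |K'| = 64.
Outer input = (K'⊕opad) ∥ H(inner) → 64 + 32 = 96 bytes.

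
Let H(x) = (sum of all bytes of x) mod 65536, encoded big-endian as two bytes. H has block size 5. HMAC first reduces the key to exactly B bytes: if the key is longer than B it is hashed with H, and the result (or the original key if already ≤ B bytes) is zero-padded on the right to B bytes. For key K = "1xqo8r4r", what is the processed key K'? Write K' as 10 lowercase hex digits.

02d9000000

|K| = 8 > B = 5, so first hash the key.
H(K): sum = 49+120+113+111+56+114+52+114 = 729 → 02 d9.
Zero-pad H(K) = 02 d9 to 5 bytes: K' = 02 d9 00 00 00.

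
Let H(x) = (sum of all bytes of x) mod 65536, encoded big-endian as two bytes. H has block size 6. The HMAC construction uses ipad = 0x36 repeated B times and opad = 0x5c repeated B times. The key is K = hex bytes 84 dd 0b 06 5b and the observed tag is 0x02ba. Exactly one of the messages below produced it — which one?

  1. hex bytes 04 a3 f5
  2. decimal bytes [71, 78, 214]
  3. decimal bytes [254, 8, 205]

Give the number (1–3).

1

Key hex bytes 84 dd 0b 06 5b is 5 bytes ≤ B = 6; zero-pad to 6 bytes: K' = 84 dd 0b 06 5b 00.
K' ⊕ ipad = b2 eb 3d 30 6d 36; K' ⊕ opad = d8 81 57 5a 07 5c.
m1: inner = H(b2 eb 3d 30 6d 36 04 a3 f5) = 04 49; tag = H(d8 81 57 5a 07 5c 04 49) = 02ba ← matches
m2: inner = H(b2 eb 3d 30 6d 36 47 4e d6) = 04 18; tag = H(d8 81 57 5a 07 5c 04 18) = 0289
m3: inner = H(b2 eb 3d 30 6d 36 fe 08 cd) = 04 80; tag = H(d8 81 57 5a 07 5c 04 80) = 02f1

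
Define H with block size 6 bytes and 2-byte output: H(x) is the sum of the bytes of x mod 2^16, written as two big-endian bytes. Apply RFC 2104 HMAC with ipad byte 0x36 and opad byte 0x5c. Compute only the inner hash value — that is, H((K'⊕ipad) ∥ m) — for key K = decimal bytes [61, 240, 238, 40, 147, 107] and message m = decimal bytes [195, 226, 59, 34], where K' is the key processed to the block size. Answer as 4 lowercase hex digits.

04cb

Key decimal bytes [61, 240, 238, 40, 147, 107] = 3d f0 ee 28 93 6b is exactly B = 6 bytes: K' = 3d f0 ee 28 93 6b.
K' ⊕ ipad = 0b c6 d8 1e a5 5d.
Inner input = 0b c6 d8 1e a5 5d ∥ c3 e2 3b 22.
Inner hash: sum = 11+198+216+30+165+93+195+226+59+34 = 1227 → 04 cb.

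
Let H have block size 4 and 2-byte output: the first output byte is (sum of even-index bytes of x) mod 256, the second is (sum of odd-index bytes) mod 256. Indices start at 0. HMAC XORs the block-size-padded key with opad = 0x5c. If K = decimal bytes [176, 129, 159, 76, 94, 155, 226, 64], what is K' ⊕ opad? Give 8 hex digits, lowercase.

Key decimal bytes [176, 129, 159, 76, 94, 155, 226, 64] = b0 81 9f 4c 5e 9b e2 40 is 8 bytes > B = 4, so hash it first: H(key) = 8f a8, then zero-pad to 4 bytes: K' = 8f a8 00 00.
XOR each byte with 0x5c: 8f⊕5c=d3, a8⊕5c=f4, 00⊕5c=5c, 00⊕5c=5c.

d3f45c5c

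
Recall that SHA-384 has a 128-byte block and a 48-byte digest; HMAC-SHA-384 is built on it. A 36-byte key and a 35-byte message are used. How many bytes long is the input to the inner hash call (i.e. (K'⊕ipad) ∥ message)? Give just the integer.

163

Key is 36 ≤ 128 bytes, zero-padded: |K'| = 128.
Inner input = (K'⊕ipad) ∥ m → 128 + 35 = 163 bytes.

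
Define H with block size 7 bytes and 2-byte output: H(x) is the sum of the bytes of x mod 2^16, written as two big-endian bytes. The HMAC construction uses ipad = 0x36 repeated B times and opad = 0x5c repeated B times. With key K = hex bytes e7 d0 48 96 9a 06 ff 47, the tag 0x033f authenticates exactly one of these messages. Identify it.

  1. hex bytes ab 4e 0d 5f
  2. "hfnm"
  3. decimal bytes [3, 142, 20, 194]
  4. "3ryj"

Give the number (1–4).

1

Key hex bytes e7 d0 48 96 9a 06 ff 47 is 8 bytes > B = 7, so hash it first: H(key) = 04 7b, then zero-pad to 7 bytes: K' = 04 7b 00 00 00 00 00.
K' ⊕ ipad = 32 4d 36 36 36 36 36; K' ⊕ opad = 58 27 5c 5c 5c 5c 5c.
m1: inner = H(32 4d 36 36 36 36 36 ab 4e 0d 5f) = 02 f2; tag = H(58 27 5c 5c 5c 5c 5c 02 f2) = 033f ← matches
m2: inner = H(32 4d 36 36 36 36 36 68 66 6e 6d) = 03 36; tag = H(58 27 5c 5c 5c 5c 5c 03 36) = 0284
m3: inner = H(32 4d 36 36 36 36 36 03 8e 14 c2) = 02 f4; tag = H(58 27 5c 5c 5c 5c 5c 02 f4) = 0341
m4: inner = H(32 4d 36 36 36 36 36 33 72 79 6a) = 03 15; tag = H(58 27 5c 5c 5c 5c 5c 03 15) = 0263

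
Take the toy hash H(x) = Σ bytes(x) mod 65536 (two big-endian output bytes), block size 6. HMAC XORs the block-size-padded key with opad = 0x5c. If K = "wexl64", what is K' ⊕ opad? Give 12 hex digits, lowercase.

Key "wexl64" = 77 65 78 6c 36 34 is exactly B = 6 bytes: K' = 77 65 78 6c 36 34.
XOR each byte with 0x5c: 77⊕5c=2b, 65⊕5c=39, 78⊕5c=24, 6c⊕5c=30, 36⊕5c=6a, 34⊕5c=68.

2b3924306a68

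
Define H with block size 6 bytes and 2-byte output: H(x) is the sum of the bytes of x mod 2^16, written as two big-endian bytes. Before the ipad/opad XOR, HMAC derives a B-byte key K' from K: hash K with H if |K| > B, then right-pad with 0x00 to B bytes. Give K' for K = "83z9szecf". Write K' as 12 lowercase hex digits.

033900000000

|K| = 9 > B = 6, so first hash the key.
H(K): sum = 56+51+122+57+115+122+101+99+102 = 825 → 03 39.
Zero-pad H(K) = 03 39 to 6 bytes: K' = 03 39 00 00 00 00.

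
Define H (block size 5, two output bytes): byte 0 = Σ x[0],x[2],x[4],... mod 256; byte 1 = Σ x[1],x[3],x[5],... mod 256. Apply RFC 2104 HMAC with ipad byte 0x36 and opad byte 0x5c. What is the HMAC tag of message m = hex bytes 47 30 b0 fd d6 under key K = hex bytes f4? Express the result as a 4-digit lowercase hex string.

Key hex bytes f4 is 1 byte ≤ B = 5; zero-pad to 5 bytes: K' = f4 00 00 00 00.
K' ⊕ ipad = c2 36 36 36 36.  K' ⊕ opad = a8 5c 5c 5c 5c.
Inner input = (K'⊕ipad) ∥ m = c2 36 36 36 36 ∥ 47 30 b0 fd d6.
Inner hash: even-index sum = 603 mod 256 = 91; odd-index sum = 569 mod 256 = 57 → 5b 39.
Outer input = (K'⊕opad) ∥ inner = a8 5c 5c 5c 5c ∥ 5b 39.
Outer hash (tag): even-index sum = 409 mod 256 = 153; odd-index sum = 275 mod 256 = 19 → 99 13.

9913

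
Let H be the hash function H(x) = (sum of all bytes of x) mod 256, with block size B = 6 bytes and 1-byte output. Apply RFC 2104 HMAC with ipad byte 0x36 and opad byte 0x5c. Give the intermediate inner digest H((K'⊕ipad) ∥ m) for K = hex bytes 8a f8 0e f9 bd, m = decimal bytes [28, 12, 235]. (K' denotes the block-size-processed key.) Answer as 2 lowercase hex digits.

Key hex bytes 8a f8 0e f9 bd is 5 bytes ≤ B = 6; zero-pad to 6 bytes: K' = 8a f8 0e f9 bd 00.
K' ⊕ ipad = bc ce 38 cf 8b 36.
Inner input = bc ce 38 cf 8b 36 ∥ 1c 0c eb.
Inner hash: sum = 188+206+56+207+139+54+28+12+235 = 1125; mod 256 = 101 → 65.

65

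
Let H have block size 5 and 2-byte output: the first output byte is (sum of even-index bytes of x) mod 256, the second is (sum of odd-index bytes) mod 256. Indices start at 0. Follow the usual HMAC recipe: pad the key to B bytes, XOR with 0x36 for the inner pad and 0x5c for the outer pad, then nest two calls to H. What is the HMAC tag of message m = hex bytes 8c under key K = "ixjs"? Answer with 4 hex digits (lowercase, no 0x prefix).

Key "ixjs" = 69 78 6a 73 is 4 bytes ≤ B = 5; zero-pad to 5 bytes: K' = 69 78 6a 73 00.
K' ⊕ ipad = 5f 4e 5c 45 36.  K' ⊕ opad = 35 24 36 2f 5c.
Inner input = (K'⊕ipad) ∥ m = 5f 4e 5c 45 36 ∥ 8c.
Inner hash: even-index sum = 241 mod 256 = 241; odd-index sum = 287 mod 256 = 31 → f1 1f.
Outer input = (K'⊕opad) ∥ inner = 35 24 36 2f 5c ∥ f1 1f.
Outer hash (tag): even-index sum = 230 mod 256 = 230; odd-index sum = 324 mod 256 = 68 → e6 44.

e644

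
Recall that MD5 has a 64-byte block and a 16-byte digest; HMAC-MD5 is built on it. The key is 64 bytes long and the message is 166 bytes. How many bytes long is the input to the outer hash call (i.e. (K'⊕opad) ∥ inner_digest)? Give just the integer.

80

Key is 64 ≤ 64 bytes, zero-padded: |K'| = 64.
Outer input = (K'⊕opad) ∥ H(inner) → 64 + 16 = 80 bytes.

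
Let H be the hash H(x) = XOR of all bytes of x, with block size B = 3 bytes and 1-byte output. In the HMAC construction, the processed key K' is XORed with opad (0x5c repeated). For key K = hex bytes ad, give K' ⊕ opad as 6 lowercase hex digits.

Key hex bytes ad is 1 byte ≤ B = 3; zero-pad to 3 bytes: K' = ad 00 00.
XOR each byte with 0x5c: ad⊕5c=f1, 00⊕5c=5c, 00⊕5c=5c.

f15c5c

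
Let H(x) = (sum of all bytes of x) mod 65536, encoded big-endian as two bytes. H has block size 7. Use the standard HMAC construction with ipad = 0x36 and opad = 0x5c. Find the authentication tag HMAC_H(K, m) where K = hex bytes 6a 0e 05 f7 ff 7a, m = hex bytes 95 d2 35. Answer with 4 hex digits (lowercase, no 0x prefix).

0324

Key hex bytes 6a 0e 05 f7 ff 7a is 6 bytes ≤ B = 7; zero-pad to 7 bytes: K' = 6a 0e 05 f7 ff 7a 00.
K' ⊕ ipad = 5c 38 33 c1 c9 4c 36.  K' ⊕ opad = 36 52 59 ab a3 26 5c.
Inner input = (K'⊕ipad) ∥ m = 5c 38 33 c1 c9 4c 36 ∥ 95 d2 35.
Inner hash: sum = 92+56+51+193+201+76+54+149+210+53 = 1135 → 04 6f.
Outer input = (K'⊕opad) ∥ inner = 36 52 59 ab a3 26 5c ∥ 04 6f.
Outer hash (tag): sum = 54+82+89+171+163+38+92+4+111 = 804 → 03 24.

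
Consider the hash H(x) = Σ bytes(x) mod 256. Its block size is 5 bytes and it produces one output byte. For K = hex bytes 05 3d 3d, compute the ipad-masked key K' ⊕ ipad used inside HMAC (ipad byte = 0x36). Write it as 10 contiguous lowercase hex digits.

Key hex bytes 05 3d 3d is 3 bytes ≤ B = 5; zero-pad to 5 bytes: K' = 05 3d 3d 00 00.
XOR each byte with 0x36: 05⊕36=33, 3d⊕36=0b, 3d⊕36=0b, 00⊕36=36, 00⊕36=36.

330b0b3636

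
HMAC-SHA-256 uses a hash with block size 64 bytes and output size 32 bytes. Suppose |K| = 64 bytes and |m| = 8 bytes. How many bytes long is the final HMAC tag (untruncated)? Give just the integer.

The tag is one SHA-256 digest: 32 bytes.

32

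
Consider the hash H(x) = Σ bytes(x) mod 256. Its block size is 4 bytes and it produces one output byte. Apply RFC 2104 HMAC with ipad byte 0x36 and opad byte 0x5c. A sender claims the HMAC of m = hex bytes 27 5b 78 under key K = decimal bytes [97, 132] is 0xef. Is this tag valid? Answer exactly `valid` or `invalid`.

Key decimal bytes [97, 132] = 61 84 is 2 bytes ≤ B = 4; zero-pad to 4 bytes: K' = 61 84 00 00.
K' ⊕ ipad = 57 b2 36 36; K' ⊕ opad = 3d d8 5c 5c.
Inner hash: sum = 87+178+54+54+39+91+120 = 623; mod 256 = 111 → 6f.
Outer hash (recomputed tag): sum = 61+216+92+92+111 = 572; mod 256 = 60 → 3c.
Recomputed tag = 3c; claimed = ef → mismatch.

invalid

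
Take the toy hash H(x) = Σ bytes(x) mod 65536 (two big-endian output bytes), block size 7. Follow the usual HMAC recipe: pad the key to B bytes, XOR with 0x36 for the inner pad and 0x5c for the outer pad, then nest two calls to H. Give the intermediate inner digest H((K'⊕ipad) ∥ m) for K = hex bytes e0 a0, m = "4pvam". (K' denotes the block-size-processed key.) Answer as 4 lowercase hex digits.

Key hex bytes e0 a0 is 2 bytes ≤ B = 7; zero-pad to 7 bytes: K' = e0 a0 00 00 00 00 00.
K' ⊕ ipad = d6 96 36 36 36 36 36.
Inner input = d6 96 36 36 36 36 36 ∥ 34 70 76 61 6d.
Inner hash: sum = 214+150+54+54+54+54+54+52+112+118+97+109 = 1122 → 04 62.

0462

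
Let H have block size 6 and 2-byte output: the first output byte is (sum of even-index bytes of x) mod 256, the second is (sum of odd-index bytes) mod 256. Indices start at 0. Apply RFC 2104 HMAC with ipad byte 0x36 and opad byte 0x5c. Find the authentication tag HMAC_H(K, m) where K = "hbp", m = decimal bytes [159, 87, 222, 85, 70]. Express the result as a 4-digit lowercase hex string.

Key "hbp" = 68 62 70 is 3 bytes ≤ B = 6; zero-pad to 6 bytes: K' = 68 62 70 00 00 00.
K' ⊕ ipad = 5e 54 46 36 36 36.  K' ⊕ opad = 34 3e 2c 5c 5c 5c.
Inner input = (K'⊕ipad) ∥ m = 5e 54 46 36 36 36 ∥ 9f 57 de 55 46.
Inner hash: even-index sum = 669 mod 256 = 157; odd-index sum = 364 mod 256 = 108 → 9d 6c.
Outer input = (K'⊕opad) ∥ inner = 34 3e 2c 5c 5c 5c ∥ 9d 6c.
Outer hash (tag): even-index sum = 345 mod 256 = 89; odd-index sum = 354 mod 256 = 98 → 59 62.

5962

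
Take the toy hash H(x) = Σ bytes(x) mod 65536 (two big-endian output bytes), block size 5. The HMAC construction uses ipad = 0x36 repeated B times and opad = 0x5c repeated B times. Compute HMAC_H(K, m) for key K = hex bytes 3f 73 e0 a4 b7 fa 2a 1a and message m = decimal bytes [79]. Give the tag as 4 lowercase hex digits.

Key hex bytes 3f 73 e0 a4 b7 fa 2a 1a is 8 bytes > B = 5, so hash it first: H(key) = 04 2b, then zero-pad to 5 bytes: K' = 04 2b 00 00 00.
K' ⊕ ipad = 32 1d 36 36 36.  K' ⊕ opad = 58 77 5c 5c 5c.
Inner input = (K'⊕ipad) ∥ m = 32 1d 36 36 36 ∥ 4f.
Inner hash: sum = 50+29+54+54+54+79 = 320 → 01 40.
Outer input = (K'⊕opad) ∥ inner = 58 77 5c 5c 5c ∥ 01 40.
Outer hash (tag): sum = 88+119+92+92+92+1+64 = 548 → 02 24.

0224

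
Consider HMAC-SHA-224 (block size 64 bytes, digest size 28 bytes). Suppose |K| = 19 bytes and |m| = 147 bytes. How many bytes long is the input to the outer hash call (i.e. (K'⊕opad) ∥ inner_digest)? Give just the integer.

Key is 19 ≤ 64 bytes, zero-padded: |K'| = 64.
Outer input = (K'⊕opad) ∥ H(inner) → 64 + 28 = 92 bytes.

92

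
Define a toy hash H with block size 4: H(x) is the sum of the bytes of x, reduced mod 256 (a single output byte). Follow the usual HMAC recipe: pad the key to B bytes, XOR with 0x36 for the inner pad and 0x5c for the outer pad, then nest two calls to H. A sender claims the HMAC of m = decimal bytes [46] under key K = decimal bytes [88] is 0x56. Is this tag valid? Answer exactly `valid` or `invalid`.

valid

Key decimal bytes [88] = 58 is 1 byte ≤ B = 4; zero-pad to 4 bytes: K' = 58 00 00 00.
K' ⊕ ipad = 6e 36 36 36; K' ⊕ opad = 04 5c 5c 5c.
Inner hash: sum = 110+54+54+54+46 = 318; mod 256 = 62 → 3e.
Outer hash (recomputed tag): sum = 4+92+92+92+62 = 342; mod 256 = 86 → 56.
Recomputed tag = 56; claimed = 56 → match.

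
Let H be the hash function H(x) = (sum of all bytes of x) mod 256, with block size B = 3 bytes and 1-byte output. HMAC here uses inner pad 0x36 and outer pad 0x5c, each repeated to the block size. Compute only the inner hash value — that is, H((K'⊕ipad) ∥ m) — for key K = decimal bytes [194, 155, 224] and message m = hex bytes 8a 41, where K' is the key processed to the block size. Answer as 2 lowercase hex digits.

Key decimal bytes [194, 155, 224] = c2 9b e0 is exactly B = 3 bytes: K' = c2 9b e0.
K' ⊕ ipad = f4 ad d6.
Inner input = f4 ad d6 ∥ 8a 41.
Inner hash: sum = 244+173+214+138+65 = 834; mod 256 = 66 → 42.

42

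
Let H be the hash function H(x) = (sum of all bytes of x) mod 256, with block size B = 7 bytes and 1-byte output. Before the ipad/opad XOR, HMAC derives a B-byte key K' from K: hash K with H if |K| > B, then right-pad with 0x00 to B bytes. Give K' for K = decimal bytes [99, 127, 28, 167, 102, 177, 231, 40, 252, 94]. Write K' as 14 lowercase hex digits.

|K| = 10 > B = 7, so first hash the key.
H(K): sum = 99+127+28+167+102+177+231+40+252+94 = 1317; mod 256 = 37 → 25.
Zero-pad H(K) = 25 to 7 bytes: K' = 25 00 00 00 00 00 00.

25000000000000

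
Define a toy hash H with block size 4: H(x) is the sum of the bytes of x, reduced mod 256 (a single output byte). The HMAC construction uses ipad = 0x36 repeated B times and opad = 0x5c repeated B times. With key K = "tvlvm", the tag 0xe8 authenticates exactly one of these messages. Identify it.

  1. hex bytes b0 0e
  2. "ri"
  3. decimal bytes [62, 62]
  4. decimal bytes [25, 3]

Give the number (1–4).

Key "tvlvm" = 74 76 6c 76 6d is 5 bytes > B = 4, so hash it first: H(key) = 39, then zero-pad to 4 bytes: K' = 39 00 00 00.
K' ⊕ ipad = 0f 36 36 36; K' ⊕ opad = 65 5c 5c 5c.
m1: inner = H(0f 36 36 36 b0 0e) = 6f; tag = H(65 5c 5c 5c 6f) = e8 ← matches
m2: inner = H(0f 36 36 36 72 69) = 8c; tag = H(65 5c 5c 5c 8c) = 05
m3: inner = H(0f 36 36 36 3e 3e) = 2d; tag = H(65 5c 5c 5c 2d) = a6
m4: inner = H(0f 36 36 36 19 03) = cd; tag = H(65 5c 5c 5c cd) = 46

1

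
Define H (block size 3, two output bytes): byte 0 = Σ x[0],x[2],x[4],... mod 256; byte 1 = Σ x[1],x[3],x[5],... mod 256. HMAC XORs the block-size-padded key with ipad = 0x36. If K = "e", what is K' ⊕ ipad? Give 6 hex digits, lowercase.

Key "e" = 65 is 1 byte ≤ B = 3; zero-pad to 3 bytes: K' = 65 00 00.
XOR each byte with 0x36: 65⊕36=53, 00⊕36=36, 00⊕36=36.

533636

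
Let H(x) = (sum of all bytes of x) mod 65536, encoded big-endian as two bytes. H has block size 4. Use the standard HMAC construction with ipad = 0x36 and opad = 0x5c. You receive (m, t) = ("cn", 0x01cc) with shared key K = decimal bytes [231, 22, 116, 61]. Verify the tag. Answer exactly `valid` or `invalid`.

invalid

Key decimal bytes [231, 22, 116, 61] = e7 16 74 3d is exactly B = 4 bytes: K' = e7 16 74 3d.
K' ⊕ ipad = d1 20 42 0b; K' ⊕ opad = bb 4a 28 61.
Inner hash: sum = 209+32+66+11+99+110 = 527 → 02 0f.
Outer hash (recomputed tag): sum = 187+74+40+97+2+15 = 415 → 01 9f.
Recomputed tag = 019f; claimed = 01cc → mismatch.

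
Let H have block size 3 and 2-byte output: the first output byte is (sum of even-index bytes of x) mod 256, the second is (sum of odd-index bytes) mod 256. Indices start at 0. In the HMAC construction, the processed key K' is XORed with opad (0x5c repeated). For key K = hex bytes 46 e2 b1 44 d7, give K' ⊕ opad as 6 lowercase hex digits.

Key hex bytes 46 e2 b1 44 d7 is 5 bytes > B = 3, so hash it first: H(key) = ce 26, then zero-pad to 3 bytes: K' = ce 26 00.
XOR each byte with 0x5c: ce⊕5c=92, 26⊕5c=7a, 00⊕5c=5c.

927a5c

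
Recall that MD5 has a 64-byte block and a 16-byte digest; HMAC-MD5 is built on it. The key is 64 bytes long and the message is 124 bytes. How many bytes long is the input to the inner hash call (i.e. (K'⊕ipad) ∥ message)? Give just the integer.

Key is 64 ≤ 64 bytes, zero-padded: |K'| = 64.
Inner input = (K'⊕ipad) ∥ m → 64 + 124 = 188 bytes.

188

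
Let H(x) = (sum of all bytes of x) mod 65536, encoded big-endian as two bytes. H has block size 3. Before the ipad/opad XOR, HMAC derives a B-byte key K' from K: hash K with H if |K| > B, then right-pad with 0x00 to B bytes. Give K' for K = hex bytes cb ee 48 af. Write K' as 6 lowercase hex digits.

|K| = 4 > B = 3, so first hash the key.
H(K): sum = 203+238+72+175 = 688 → 02 b0.
Zero-pad H(K) = 02 b0 to 3 bytes: K' = 02 b0 00.

02b000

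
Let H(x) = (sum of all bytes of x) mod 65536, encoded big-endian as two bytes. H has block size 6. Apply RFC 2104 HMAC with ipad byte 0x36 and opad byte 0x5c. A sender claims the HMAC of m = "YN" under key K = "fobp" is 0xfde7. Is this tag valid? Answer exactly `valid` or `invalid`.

invalid

Key "fobp" = 66 6f 62 70 is 4 bytes ≤ B = 6; zero-pad to 6 bytes: K' = 66 6f 62 70 00 00.
K' ⊕ ipad = 50 59 54 46 36 36; K' ⊕ opad = 3a 33 3e 2c 5c 5c.
Inner hash: sum = 80+89+84+70+54+54+89+78 = 598 → 02 56.
Outer hash (recomputed tag): sum = 58+51+62+44+92+92+2+86 = 487 → 01 e7.
Recomputed tag = 01e7; claimed = fde7 → mismatch.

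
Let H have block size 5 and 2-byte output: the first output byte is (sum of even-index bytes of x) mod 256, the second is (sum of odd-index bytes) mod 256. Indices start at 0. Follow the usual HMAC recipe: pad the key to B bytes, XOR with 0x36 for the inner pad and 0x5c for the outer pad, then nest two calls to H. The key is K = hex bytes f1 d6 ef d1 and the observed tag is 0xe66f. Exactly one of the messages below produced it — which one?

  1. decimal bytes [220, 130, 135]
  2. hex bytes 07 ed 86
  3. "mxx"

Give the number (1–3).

Key hex bytes f1 d6 ef d1 is 4 bytes ≤ B = 5; zero-pad to 5 bytes: K' = f1 d6 ef d1 00.
K' ⊕ ipad = c7 e0 d9 e7 36; K' ⊕ opad = ad 8a b3 8d 5c.
m1: inner = H(c7 e0 d9 e7 36 dc 82 87) = 58 2a; tag = H(ad 8a b3 8d 5c 58 2a) = e66f ← matches
m2: inner = H(c7 e0 d9 e7 36 07 ed 86) = c3 54; tag = H(ad 8a b3 8d 5c c3 54) = 10da
m3: inner = H(c7 e0 d9 e7 36 6d 78 78) = 4e ac; tag = H(ad 8a b3 8d 5c 4e ac) = 6865

1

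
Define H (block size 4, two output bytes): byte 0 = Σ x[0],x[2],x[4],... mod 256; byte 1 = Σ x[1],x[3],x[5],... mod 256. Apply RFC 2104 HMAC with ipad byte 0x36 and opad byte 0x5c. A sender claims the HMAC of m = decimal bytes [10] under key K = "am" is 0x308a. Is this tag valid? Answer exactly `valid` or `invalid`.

Key "am" = 61 6d is 2 bytes ≤ B = 4; zero-pad to 4 bytes: K' = 61 6d 00 00.
K' ⊕ ipad = 57 5b 36 36; K' ⊕ opad = 3d 31 5c 5c.
Inner hash: even-index sum = 151 mod 256 = 151; odd-index sum = 145 mod 256 = 145 → 97 91.
Outer hash (recomputed tag): even-index sum = 304 mod 256 = 48; odd-index sum = 286 mod 256 = 30 → 30 1e.
Recomputed tag = 301e; claimed = 308a → mismatch.

invalid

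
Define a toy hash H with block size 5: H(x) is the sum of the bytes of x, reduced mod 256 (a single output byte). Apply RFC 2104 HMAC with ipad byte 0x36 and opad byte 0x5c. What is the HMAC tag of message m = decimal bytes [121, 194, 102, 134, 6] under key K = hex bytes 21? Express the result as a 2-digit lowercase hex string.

09

Key hex bytes 21 is 1 byte ≤ B = 5; zero-pad to 5 bytes: K' = 21 00 00 00 00.
K' ⊕ ipad = 17 36 36 36 36.  K' ⊕ opad = 7d 5c 5c 5c 5c.
Inner input = (K'⊕ipad) ∥ m = 17 36 36 36 36 ∥ 79 c2 66 86 06.
Inner hash: sum = 23+54+54+54+54+121+194+102+134+6 = 796; mod 256 = 28 → 1c.
Outer input = (K'⊕opad) ∥ inner = 7d 5c 5c 5c 5c ∥ 1c.
Outer hash (tag): sum = 125+92+92+92+92+28 = 521; mod 256 = 9 → 09.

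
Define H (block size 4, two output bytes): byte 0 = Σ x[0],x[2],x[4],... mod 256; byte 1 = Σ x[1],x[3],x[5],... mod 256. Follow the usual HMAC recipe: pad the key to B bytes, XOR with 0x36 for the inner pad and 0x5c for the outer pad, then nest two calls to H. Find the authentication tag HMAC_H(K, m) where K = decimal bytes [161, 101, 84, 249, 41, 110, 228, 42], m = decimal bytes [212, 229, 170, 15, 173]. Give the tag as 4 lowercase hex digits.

Key decimal bytes [161, 101, 84, 249, 41, 110, 228, 42] = a1 65 54 f9 29 6e e4 2a is 8 bytes > B = 4, so hash it first: H(key) = 02 f6, then zero-pad to 4 bytes: K' = 02 f6 00 00.
K' ⊕ ipad = 34 c0 36 36.  K' ⊕ opad = 5e aa 5c 5c.
Inner input = (K'⊕ipad) ∥ m = 34 c0 36 36 ∥ d4 e5 aa 0f ad.
Inner hash: even-index sum = 661 mod 256 = 149; odd-index sum = 490 mod 256 = 234 → 95 ea.
Outer input = (K'⊕opad) ∥ inner = 5e aa 5c 5c ∥ 95 ea.
Outer hash (tag): even-index sum = 335 mod 256 = 79; odd-index sum = 496 mod 256 = 240 → 4f f0.

4ff0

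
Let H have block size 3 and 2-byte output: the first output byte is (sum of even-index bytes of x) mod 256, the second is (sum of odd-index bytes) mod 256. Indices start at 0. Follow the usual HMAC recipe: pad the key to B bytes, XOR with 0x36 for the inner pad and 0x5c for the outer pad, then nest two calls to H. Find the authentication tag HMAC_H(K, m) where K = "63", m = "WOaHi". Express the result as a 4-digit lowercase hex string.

ec3c

Key "63" = 36 33 is 2 bytes ≤ B = 3; zero-pad to 3 bytes: K' = 36 33 00.
K' ⊕ ipad = 00 05 36.  K' ⊕ opad = 6a 6f 5c.
Inner input = (K'⊕ipad) ∥ m = 00 05 36 ∥ 57 4f 61 48 69.
Inner hash: even-index sum = 205 mod 256 = 205; odd-index sum = 294 mod 256 = 38 → cd 26.
Outer input = (K'⊕opad) ∥ inner = 6a 6f 5c ∥ cd 26.
Outer hash (tag): even-index sum = 236 mod 256 = 236; odd-index sum = 316 mod 256 = 60 → ec 3c.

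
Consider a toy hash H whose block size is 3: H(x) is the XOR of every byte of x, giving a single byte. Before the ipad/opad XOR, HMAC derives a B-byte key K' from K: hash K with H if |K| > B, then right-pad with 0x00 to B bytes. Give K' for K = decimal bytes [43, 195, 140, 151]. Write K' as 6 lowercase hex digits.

|K| = 4 > B = 3, so first hash the key.
H(K): XOR 2b⊕c3⊕8c⊕97 = f3.
Zero-pad H(K) = f3 to 3 bytes: K' = f3 00 00.

f30000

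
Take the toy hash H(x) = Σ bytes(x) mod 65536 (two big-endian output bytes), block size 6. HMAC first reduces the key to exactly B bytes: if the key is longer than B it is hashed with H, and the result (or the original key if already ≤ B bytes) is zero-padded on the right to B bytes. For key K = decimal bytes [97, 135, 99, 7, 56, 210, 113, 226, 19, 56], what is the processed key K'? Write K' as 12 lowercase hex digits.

|K| = 10 > B = 6, so first hash the key.
H(K): sum = 97+135+99+7+56+210+113+226+19+56 = 1018 → 03 fa.
Zero-pad H(K) = 03 fa to 6 bytes: K' = 03 fa 00 00 00 00.

03fa00000000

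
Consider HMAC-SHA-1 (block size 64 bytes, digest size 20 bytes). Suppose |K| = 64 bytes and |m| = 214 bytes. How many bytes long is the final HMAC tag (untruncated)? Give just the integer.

20

The tag is one SHA-1 digest: 20 bytes.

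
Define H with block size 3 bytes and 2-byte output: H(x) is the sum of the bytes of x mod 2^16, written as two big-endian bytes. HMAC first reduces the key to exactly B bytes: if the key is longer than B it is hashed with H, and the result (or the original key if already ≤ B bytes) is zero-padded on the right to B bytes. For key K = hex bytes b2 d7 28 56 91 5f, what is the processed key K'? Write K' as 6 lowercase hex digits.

02f700

|K| = 6 > B = 3, so first hash the key.
H(K): sum = 178+215+40+86+145+95 = 759 → 02 f7.
Zero-pad H(K) = 02 f7 to 3 bytes: K' = 02 f7 00.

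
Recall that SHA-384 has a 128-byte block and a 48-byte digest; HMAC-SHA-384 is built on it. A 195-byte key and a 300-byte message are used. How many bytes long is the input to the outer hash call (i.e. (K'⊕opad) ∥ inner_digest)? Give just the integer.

Key is 195 > 128 bytes, so it is hashed to 48 bytes then zero-padded to 128: |K'| = 128.
Outer input = (K'⊕opad) ∥ H(inner) → 128 + 48 = 176 bytes.

176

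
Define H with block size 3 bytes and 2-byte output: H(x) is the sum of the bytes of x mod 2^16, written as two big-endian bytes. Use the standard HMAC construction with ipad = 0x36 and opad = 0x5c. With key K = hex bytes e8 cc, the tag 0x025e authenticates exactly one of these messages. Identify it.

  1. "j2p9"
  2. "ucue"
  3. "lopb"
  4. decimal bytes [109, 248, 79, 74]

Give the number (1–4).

Key hex bytes e8 cc is 2 bytes ≤ B = 3; zero-pad to 3 bytes: K' = e8 cc 00.
K' ⊕ ipad = de fa 36; K' ⊕ opad = b4 90 5c.
m1: inner = H(de fa 36 6a 32 70 39) = 03 53; tag = H(b4 90 5c 03 53) = 01f6
m2: inner = H(de fa 36 75 63 75 65) = 03 c0; tag = H(b4 90 5c 03 c0) = 0263
m3: inner = H(de fa 36 6c 6f 70 62) = 03 bb; tag = H(b4 90 5c 03 bb) = 025e ← matches
m4: inner = H(de fa 36 6d f8 4f 4a) = 04 0c; tag = H(b4 90 5c 04 0c) = 01b0

3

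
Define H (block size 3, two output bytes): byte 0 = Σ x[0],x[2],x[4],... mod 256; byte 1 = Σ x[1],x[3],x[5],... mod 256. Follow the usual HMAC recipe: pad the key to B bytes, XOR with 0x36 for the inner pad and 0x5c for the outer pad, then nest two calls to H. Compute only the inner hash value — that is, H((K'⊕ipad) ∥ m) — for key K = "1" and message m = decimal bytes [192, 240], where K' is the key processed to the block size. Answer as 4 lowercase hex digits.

Key "1" = 31 is 1 byte ≤ B = 3; zero-pad to 3 bytes: K' = 31 00 00.
K' ⊕ ipad = 07 36 36.
Inner input = 07 36 36 ∥ c0 f0.
Inner hash: even-index sum = 301 mod 256 = 45; odd-index sum = 246 mod 256 = 246 → 2d f6.

2df6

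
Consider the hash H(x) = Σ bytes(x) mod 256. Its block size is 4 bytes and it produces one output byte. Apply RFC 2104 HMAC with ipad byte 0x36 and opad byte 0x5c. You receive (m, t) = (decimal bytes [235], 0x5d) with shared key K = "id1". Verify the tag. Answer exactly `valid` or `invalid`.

Key "id1" = 69 64 31 is 3 bytes ≤ B = 4; zero-pad to 4 bytes: K' = 69 64 31 00.
K' ⊕ ipad = 5f 52 07 36; K' ⊕ opad = 35 38 6d 5c.
Inner hash: sum = 95+82+7+54+235 = 473; mod 256 = 217 → d9.
Outer hash (recomputed tag): sum = 53+56+109+92+217 = 527; mod 256 = 15 → 0f.
Recomputed tag = 0f; claimed = 5d → mismatch.

invalid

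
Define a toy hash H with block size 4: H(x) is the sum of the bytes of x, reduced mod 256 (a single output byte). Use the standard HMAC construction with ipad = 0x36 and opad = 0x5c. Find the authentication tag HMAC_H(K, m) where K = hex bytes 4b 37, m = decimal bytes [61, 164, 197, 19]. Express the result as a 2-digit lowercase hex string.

Key hex bytes 4b 37 is 2 bytes ≤ B = 4; zero-pad to 4 bytes: K' = 4b 37 00 00.
K' ⊕ ipad = 7d 01 36 36.  K' ⊕ opad = 17 6b 5c 5c.
Inner input = (K'⊕ipad) ∥ m = 7d 01 36 36 ∥ 3d a4 c5 13.
Inner hash: sum = 125+1+54+54+61+164+197+19 = 675; mod 256 = 163 → a3.
Outer input = (K'⊕opad) ∥ inner = 17 6b 5c 5c ∥ a3.
Outer hash (tag): sum = 23+107+92+92+163 = 477; mod 256 = 221 → dd.

dd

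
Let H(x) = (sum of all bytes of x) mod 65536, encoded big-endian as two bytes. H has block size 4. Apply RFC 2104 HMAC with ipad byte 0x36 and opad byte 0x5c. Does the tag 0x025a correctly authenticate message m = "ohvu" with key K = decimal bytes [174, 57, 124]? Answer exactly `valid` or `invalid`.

Key decimal bytes [174, 57, 124] = ae 39 7c is 3 bytes ≤ B = 4; zero-pad to 4 bytes: K' = ae 39 7c 00.
K' ⊕ ipad = 98 0f 4a 36; K' ⊕ opad = f2 65 20 5c.
Inner hash: sum = 152+15+74+54+111+104+118+117 = 745 → 02 e9.
Outer hash (recomputed tag): sum = 242+101+32+92+2+233 = 702 → 02 be.
Recomputed tag = 02be; claimed = 025a → mismatch.

invalid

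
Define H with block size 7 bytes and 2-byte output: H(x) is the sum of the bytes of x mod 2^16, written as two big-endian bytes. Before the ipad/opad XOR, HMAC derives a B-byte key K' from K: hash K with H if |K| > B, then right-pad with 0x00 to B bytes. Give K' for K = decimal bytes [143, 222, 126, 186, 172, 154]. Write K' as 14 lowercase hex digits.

8fde7ebaac9a00

Key decimal bytes [143, 222, 126, 186, 172, 154] = 8f de 7e ba ac 9a is 6 bytes ≤ B = 7; zero-pad to 7 bytes: K' = 8f de 7e ba ac 9a 00.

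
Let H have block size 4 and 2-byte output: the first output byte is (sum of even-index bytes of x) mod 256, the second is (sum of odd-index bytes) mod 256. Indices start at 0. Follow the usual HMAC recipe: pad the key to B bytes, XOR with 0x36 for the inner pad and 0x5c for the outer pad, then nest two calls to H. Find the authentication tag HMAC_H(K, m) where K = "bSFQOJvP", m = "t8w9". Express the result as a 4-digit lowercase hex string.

096d

Key "bSFQOJvP" = 62 53 46 51 4f 4a 76 50 is 8 bytes > B = 4, so hash it first: H(key) = 6d 3e, then zero-pad to 4 bytes: K' = 6d 3e 00 00.
K' ⊕ ipad = 5b 08 36 36.  K' ⊕ opad = 31 62 5c 5c.
Inner input = (K'⊕ipad) ∥ m = 5b 08 36 36 ∥ 74 38 77 39.
Inner hash: even-index sum = 380 mod 256 = 124; odd-index sum = 175 mod 256 = 175 → 7c af.
Outer input = (K'⊕opad) ∥ inner = 31 62 5c 5c ∥ 7c af.
Outer hash (tag): even-index sum = 265 mod 256 = 9; odd-index sum = 365 mod 256 = 109 → 09 6d.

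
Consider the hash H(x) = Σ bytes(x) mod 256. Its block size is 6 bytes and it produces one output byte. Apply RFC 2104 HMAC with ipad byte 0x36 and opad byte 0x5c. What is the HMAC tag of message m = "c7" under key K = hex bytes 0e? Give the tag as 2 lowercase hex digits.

Key hex bytes 0e is 1 byte ≤ B = 6; zero-pad to 6 bytes: K' = 0e 00 00 00 00 00.
K' ⊕ ipad = 38 36 36 36 36 36.  K' ⊕ opad = 52 5c 5c 5c 5c 5c.
Inner input = (K'⊕ipad) ∥ m = 38 36 36 36 36 36 ∥ 63 37.
Inner hash: sum = 56+54+54+54+54+54+99+55 = 480; mod 256 = 224 → e0.
Outer input = (K'⊕opad) ∥ inner = 52 5c 5c 5c 5c 5c ∥ e0.
Outer hash (tag): sum = 82+92+92+92+92+92+224 = 766; mod 256 = 254 → fe.

fe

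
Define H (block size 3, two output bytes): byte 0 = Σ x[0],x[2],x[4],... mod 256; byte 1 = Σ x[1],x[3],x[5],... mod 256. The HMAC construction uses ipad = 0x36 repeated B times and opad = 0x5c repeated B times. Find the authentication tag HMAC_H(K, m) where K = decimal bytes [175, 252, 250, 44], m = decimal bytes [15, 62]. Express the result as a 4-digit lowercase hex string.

7e87

Key decimal bytes [175, 252, 250, 44] = af fc fa 2c is 4 bytes > B = 3, so hash it first: H(key) = a9 28, then zero-pad to 3 bytes: K' = a9 28 00.
K' ⊕ ipad = 9f 1e 36.  K' ⊕ opad = f5 74 5c.
Inner input = (K'⊕ipad) ∥ m = 9f 1e 36 ∥ 0f 3e.
Inner hash: even-index sum = 275 mod 256 = 19; odd-index sum = 45 mod 256 = 45 → 13 2d.
Outer input = (K'⊕opad) ∥ inner = f5 74 5c ∥ 13 2d.
Outer hash (tag): even-index sum = 382 mod 256 = 126; odd-index sum = 135 mod 256 = 135 → 7e 87.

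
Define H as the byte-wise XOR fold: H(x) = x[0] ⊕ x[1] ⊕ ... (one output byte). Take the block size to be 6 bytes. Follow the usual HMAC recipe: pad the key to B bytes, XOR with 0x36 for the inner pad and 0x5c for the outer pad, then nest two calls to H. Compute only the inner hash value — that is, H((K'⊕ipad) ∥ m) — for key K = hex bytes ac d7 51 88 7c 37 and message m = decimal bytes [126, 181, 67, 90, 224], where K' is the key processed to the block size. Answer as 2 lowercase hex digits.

db

Key hex bytes ac d7 51 88 7c 37 is exactly B = 6 bytes: K' = ac d7 51 88 7c 37.
K' ⊕ ipad = 9a e1 67 be 4a 01.
Inner input = 9a e1 67 be 4a 01 ∥ 7e b5 43 5a e0.
Inner hash: XOR 9a⊕e1⊕67⊕be⊕4a⊕01⊕7e⊕b5⊕43⊕5a⊕e0 = db.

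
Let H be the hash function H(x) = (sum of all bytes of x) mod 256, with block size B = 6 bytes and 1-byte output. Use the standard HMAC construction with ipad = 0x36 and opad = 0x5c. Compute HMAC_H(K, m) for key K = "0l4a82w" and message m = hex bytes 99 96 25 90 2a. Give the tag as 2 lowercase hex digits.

5a

Key "0l4a82w" = 30 6c 34 61 38 32 77 is 7 bytes > B = 6, so hash it first: H(key) = 12, then zero-pad to 6 bytes: K' = 12 00 00 00 00 00.
K' ⊕ ipad = 24 36 36 36 36 36.  K' ⊕ opad = 4e 5c 5c 5c 5c 5c.
Inner input = (K'⊕ipad) ∥ m = 24 36 36 36 36 36 ∥ 99 96 25 90 2a.
Inner hash: sum = 36+54+54+54+54+54+153+150+37+144+42 = 832; mod 256 = 64 → 40.
Outer input = (K'⊕opad) ∥ inner = 4e 5c 5c 5c 5c 5c ∥ 40.
Outer hash (tag): sum = 78+92+92+92+92+92+64 = 602; mod 256 = 90 → 5a.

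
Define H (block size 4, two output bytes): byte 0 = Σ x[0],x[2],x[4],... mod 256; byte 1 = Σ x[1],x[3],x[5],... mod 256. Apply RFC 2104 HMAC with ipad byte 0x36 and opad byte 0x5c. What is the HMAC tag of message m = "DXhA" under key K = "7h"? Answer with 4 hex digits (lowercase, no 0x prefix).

Key "7h" = 37 68 is 2 bytes ≤ B = 4; zero-pad to 4 bytes: K' = 37 68 00 00.
K' ⊕ ipad = 01 5e 36 36.  K' ⊕ opad = 6b 34 5c 5c.
Inner input = (K'⊕ipad) ∥ m = 01 5e 36 36 ∥ 44 58 68 41.
Inner hash: even-index sum = 227 mod 256 = 227; odd-index sum = 301 mod 256 = 45 → e3 2d.
Outer input = (K'⊕opad) ∥ inner = 6b 34 5c 5c ∥ e3 2d.
Outer hash (tag): even-index sum = 426 mod 256 = 170; odd-index sum = 189 mod 256 = 189 → aa bd.

aabd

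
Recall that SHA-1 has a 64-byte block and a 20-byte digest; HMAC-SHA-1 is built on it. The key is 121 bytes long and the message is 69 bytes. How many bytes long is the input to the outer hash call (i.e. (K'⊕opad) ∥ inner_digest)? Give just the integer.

Key is 121 > 64 bytes, so it is hashed to 20 bytes then zero-padded to 64: |K'| = 64.
Outer input = (K'⊕opad) ∥ H(inner) → 64 + 20 = 84 bytes.

84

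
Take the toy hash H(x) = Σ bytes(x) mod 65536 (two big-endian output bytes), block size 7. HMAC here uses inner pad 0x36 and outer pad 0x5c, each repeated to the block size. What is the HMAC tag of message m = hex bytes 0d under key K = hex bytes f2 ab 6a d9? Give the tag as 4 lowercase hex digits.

Key hex bytes f2 ab 6a d9 is 4 bytes ≤ B = 7; zero-pad to 7 bytes: K' = f2 ab 6a d9 00 00 00.
K' ⊕ ipad = c4 9d 5c ef 36 36 36.  K' ⊕ opad = ae f7 36 85 5c 5c 5c.
Inner input = (K'⊕ipad) ∥ m = c4 9d 5c ef 36 36 36 ∥ 0d.
Inner hash: sum = 196+157+92+239+54+54+54+13 = 859 → 03 5b.
Outer input = (K'⊕opad) ∥ inner = ae f7 36 85 5c 5c 5c ∥ 03 5b.
Outer hash (tag): sum = 174+247+54+133+92+92+92+3+91 = 978 → 03 d2.

03d2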